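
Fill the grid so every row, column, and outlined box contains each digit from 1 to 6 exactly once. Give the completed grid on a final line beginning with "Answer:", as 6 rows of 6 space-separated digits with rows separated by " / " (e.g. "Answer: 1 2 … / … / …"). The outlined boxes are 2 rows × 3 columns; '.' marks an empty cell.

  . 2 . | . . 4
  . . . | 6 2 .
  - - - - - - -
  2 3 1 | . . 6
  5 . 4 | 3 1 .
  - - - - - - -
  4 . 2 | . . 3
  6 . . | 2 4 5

Step 1. [r1c5∈{3,5}] r1c5 is the only open cell in col 5 admitting 3. So r1c5=3.
Step 2. [r2c6∈{1}] r2c6 is down to just 1, so r2c6=1.
Step 3. [r1c4∈{5}] r1c4's peers cover all but 5, so r1c4=5.
Step 4. [r5c2∈{1,5}] in row 5, 5 fits only at r5c2. So r5c2=5.
Step 5. [r2c3∈{3,5}] across row 2, 5 lands solely at r2c3, so r2c3=5.
Step 6. [r5c5∈{6}] only 6 remains possible at r5c5. So r5c5=6.
Step 7. [r2c1∈{3}] r2c1 is down to just 3 ⇒ r2c1=3.
Step 8. [r5c4∈{1}] r5c4 has the single candidate 1 ⇒ r5c4=1.
Step 9. [r2c2∈{4}] r2c2 is down to just 4 ⇒ r2c2=4.
Step 10. [r1c3∈{6}] r1c3 has the single candidate 6. So r1c3=6.
Step 11. [r6c2∈{1}] r6c2's peers cover all but 1, so r6c2=1.
Step 12. [r3c5∈{5}] only 5 remains possible at r3c5 ⇒ r3c5=5.
Step 13. [r4c2∈{6}] nothing but 6 survives at r4c2, so r4c2=6.
Step 14. [r6c3∈{3}] nothing but 3 survives at r6c3. So r6c3=3.
Step 15. [r4c6∈{2}] r4c6's peers cover all but 2 ⇒ r4c6=2.
Step 16. [r3c4∈{4}] r3c4 is down to just 4. So r3c4=4.
Step 17. [r1c1∈{1}] r1c1 has the single candidate 1, so r1c1=1.

Answer: 1 2 6 5 3 4 / 3 4 5 6 2 1 / 2 3 1 4 5 6 / 5 6 4 3 1 2 / 4 5 2 1 6 3 / 6 1 3 2 4 5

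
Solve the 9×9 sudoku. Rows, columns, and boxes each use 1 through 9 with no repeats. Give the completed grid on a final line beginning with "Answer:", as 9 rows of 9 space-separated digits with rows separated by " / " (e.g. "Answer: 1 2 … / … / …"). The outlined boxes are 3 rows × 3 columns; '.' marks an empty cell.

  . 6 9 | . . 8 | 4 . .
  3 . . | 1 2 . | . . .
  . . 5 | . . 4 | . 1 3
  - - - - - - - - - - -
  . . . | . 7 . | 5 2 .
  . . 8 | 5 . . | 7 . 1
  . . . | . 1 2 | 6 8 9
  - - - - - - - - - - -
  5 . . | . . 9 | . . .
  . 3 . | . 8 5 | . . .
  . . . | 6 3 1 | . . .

Step 1. [r4c9∈{4}] r4c9 has the single candidate 4 ⇒ r4c9=4.
Step 2. [r2c6∈{6,7}] in col 6, 7 fits only at r2c6 ⇒ r2c6=7.
Step 3. [r7c5∈{4}] r7c5 has the single candidate 4, so r7c5=4.
Step 4. [r6c4∈{3,4}] r6c4 is the only open cell in col 4 admitting 4. So r6c4=4.
Step 5. [r6c1∈{7}] r6c1's peers cover all but 7, so r6c1=7.
Step 6. [r7c7∈{1,2,3,8}] across col 7, 3 lands solely at r7c7, so r7c7=3.
Step 7. [r3c2∈{2,7,8}] row 3 places 7 nowhere but r3c2, so r3c2=7.
Step 8. [r8c7∈{1,2,9}] in col 7, 1 fits only at r8c7 ⇒ r8c7=1.
Step 9. [r3c4∈{9}] r3c4 is down to just 9. So r3c4=9.
Step 10. [r2c3∈{4}] r2c3's peers cover all but 4 ⇒ r2c3=4.
Step 11. [r2c2∈{8}] only 8 remains possible at r2c2. So r2c2=8.
Step 12. [r3c1∈{2}] r3c1 is down to just 2. So r3c1=2.
Step 13. [r9c7∈{2,8,9}] col 7 places 2 nowhere but r9c7. So r9c7=2.
Step 14. [r9c3∈{7}] only 7 remains possible at r9c3, so r9c3=7.
Step 15. [r7c9∈{6,7,8}] r7c9 is the only open cell in row 7 admitting 8 ⇒ r7c9=8.
Step 16. [r5c2∈{2,4,9}] across row 5, 2 lands solely at r5c2 ⇒ r5c2=2.
Step 17. [r9c2∈{4,9}] across col 2, 4 lands solely at r9c2. So r9c2=4.
Step 18. [r4c2∈{1,9}] in col 2, 9 fits only at r4c2 ⇒ r4c2=9.
Step 19. [r9c9∈{5}] r9c9 has the single candidate 5 ⇒ r9c9=5.
Step 20. [r2c8∈{5,6,9}] row 2 places 5 nowhere but r2c8. So r2c8=5.
Step 21. [r8c8∈{4,6,7,9}] row 8 places 4 nowhere but r8c8 ⇒ r8c8=4.
Step 22. [r7c8∈{6,7}] across col 8, 6 lands solely at r7c8. So r7c8=6.
Step 23. [r8c9∈{7}] nothing but 7 survives at r8c9. So r8c9=7.
Step 24. [r8c1∈{6,9}] row 8 places 9 nowhere but r8c1, so r8c1=9.
Step 25. [r8c3∈{2,6}] in row 8, 6 fits only at r8c3. So r8c3=6.
Step 26. [r7c3∈{1,2}] in col 3, 2 fits only at r7c3 ⇒ r7c3=2.
Step 27. [r4c3∈{1,3}] col 3 places 1 nowhere but r4c3, so r4c3=1.
Step 28. [r4c1∈{6}] nothing but 6 survives at r4c1. So r4c1=6.
Step 29. [r5c6∈{3,6}] col 6 places 6 nowhere but r5c6 ⇒ r5c6=6.
Step 30. [r1c4∈{3}] r1c4 has the single candidate 3 ⇒ r1c4=3.
Step 31. [r1c1∈{1}] nothing but 1 survives at r1c1 ⇒ r1c1=1.
Step 32. [r1c9∈{2}] r1c9 has the single candidate 2. So r1c9=2.
Step 33. [r4c4∈{8}] r4c4 is down to just 8. So r4c4=8.
Step 34. [r6c2∈{5}] only 5 remains possible at r6c2, so r6c2=5.
Step 35. [r5c8∈{3}] r5c8's peers cover all but 3. So r5c8=3.
Step 36. [r1c5∈{5}] nothing but 5 survives at r1c5 ⇒ r1c5=5.
Step 37. [r8c4∈{2}] r8c4 has the single candidate 2, so r8c4=2.
Step 38. [r1c8∈{7}] nothing but 7 survives at r1c8. So r1c8=7.
Step 39. [r7c4∈{7}] r7c4 has the single candidate 7. So r7c4=7.
Step 40. [r7c2∈{1}] r7c2 has the single candidate 1, so r7c2=1.
Step 41. [r6c3∈{3}] r6c3 is down to just 3, so r6c3=3.
Step 42. [r5c5∈{9}] r5c5's peers cover all but 9. So r5c5=9.
Step 43. [r4c6∈{3}] r4c6 has the single candidate 3 ⇒ r4c6=3.
Step 44. [r2c9∈{6}] only 6 remains possible at r2c9 ⇒ r2c9=6.
Step 45. [r5c1∈{4}] r5c1's peers cover all but 4 ⇒ r5c1=4.
Step 46. [r2c7∈{9}] nothing but 9 survives at r2c7 ⇒ r2c7=9.
Step 47. [r9c1∈{8}] r9c1 has the single candidate 8. So r9c1=8.
Step 48. [r3c5∈{6}] r3c5 has the single candidate 6. So r3c5=6.
Step 49. [r9c8∈{9}] r9c8 has the single candidate 9, so r9c8=9.
Step 50. [r3c7∈{8}] nothing but 8 survives at r3c7 ⇒ r3c7=8.

Answer: 1 6 9 3 5 8 4 7 2 / 3 8 4 1 2 7 9 5 6 / 2 7 5 9 6 4 8 1 3 / 6 9 1 8 7 3 5 2 4 / 4 2 8 5 9 6 7 3 1 / 7 5 3 4 1 2 6 8 9 / 5 1 2 7 4 9 3 6 8 / 9 3 6 2 8 5 1 4 7 / 8 4 7 6 3 1 2 9 5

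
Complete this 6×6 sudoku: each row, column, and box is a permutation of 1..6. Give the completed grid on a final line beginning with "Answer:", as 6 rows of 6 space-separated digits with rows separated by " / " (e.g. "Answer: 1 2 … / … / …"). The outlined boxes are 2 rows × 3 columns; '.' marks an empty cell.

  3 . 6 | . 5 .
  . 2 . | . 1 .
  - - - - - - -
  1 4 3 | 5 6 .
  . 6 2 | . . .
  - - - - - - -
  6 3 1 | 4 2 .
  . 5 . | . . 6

Step 1. [r4c6∈{1,3,4}] in col 6, 1 fits only at r4c6 ⇒ r4c6=1.
Step 2. [r4c4∈{3}] nothing but 3 survives at r4c4. So r4c4=3.
Step 3. [r1c6∈{2,4}] row 1 places 4 nowhere but r1c6, so r1c6=4.
Step 4. [r6c3∈{4}] r6c3's peers cover all but 4, so r6c3=4.
Step 5. [r2c3∈{5}] nothing but 5 survives at r2c3 ⇒ r2c3=5.
Step 6. [r4c5∈{4}] only 4 remains possible at r4c5 ⇒ r4c5=4.
Step 7. [r2c4∈{6}] only 6 remains possible at r2c4, so r2c4=6.
Step 8. [r6c5∈{3}] nothing but 3 survives at r6c5. So r6c5=3.
Step 9. [r5c6∈{5}] r5c6's peers cover all but 5, so r5c6=5.
Step 10. [r3c6∈{2}] r3c6 has the single candidate 2 ⇒ r3c6=2.
Step 11. [r2c1∈{4}] r2c1's peers cover all but 4 ⇒ r2c1=4.
Step 12. [r4c1∈{5}] r4c1 is down to just 5, so r4c1=5.
Step 13. [r1c4∈{2}] only 2 remains possible at r1c4. So r1c4=2.
Step 14. [r2c6∈{3}] r2c6's peers cover all but 3 ⇒ r2c6=3.
Step 15. [r1c2∈{1}] only 1 remains possible at r1c2, so r1c2=1.
Step 16. [r6c4∈{1}] r6c4's peers cover all but 1 ⇒ r6c4=1.
Step 17. [r6c1∈{2}] r6c1 is down to just 2 ⇒ r6c1=2.

Answer: 3 1 6 2 5 4 / 4 2 5 6 1 3 / 1 4 3 5 6 2 / 5 6 2 3 4 1 / 6 3 1 4 2 5 / 2 5 4 1 3 6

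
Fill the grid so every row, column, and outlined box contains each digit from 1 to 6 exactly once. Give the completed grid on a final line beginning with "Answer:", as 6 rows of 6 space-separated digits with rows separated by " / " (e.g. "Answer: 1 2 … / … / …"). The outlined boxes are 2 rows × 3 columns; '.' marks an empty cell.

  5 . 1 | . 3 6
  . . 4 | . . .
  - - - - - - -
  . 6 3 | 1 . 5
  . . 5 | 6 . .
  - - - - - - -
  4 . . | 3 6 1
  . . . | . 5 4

Step 1. [r2c6∈{2}] r2c6 has the single candidate 2 ⇒ r2c6=2.
Step 2. [r5c3∈{2}] r5c3 is down to just 2, so r5c3=2.
Step 3. [r4c2∈{1,2,4}] r4c2 is the only open cell in col 2 admitting 4, so r4c2=4.
Step 4. [r2c1∈{3,6}] 6 has one home in row 2: r2c1, so r2c1=6.
Step 5. [r6c1∈{1,3}] col 1 places 3 nowhere but r6c1. So r6c1=3.
Step 6. [r4c5∈{2}] only 2 remains possible at r4c5. So r4c5=2.
Step 7. [r3c1∈{2}] only 2 remains possible at r3c1 ⇒ r3c1=2.
Step 8. [r2c4∈{5}] r2c4's peers cover all but 5. So r2c4=5.
Step 9. [r1c4∈{4}] r1c4's peers cover all but 4, so r1c4=4.
Step 10. [r5c2∈{5}] r5c2 has the single candidate 5 ⇒ r5c2=5.
Step 11. [r6c4∈{2}] nothing but 2 survives at r6c4, so r6c4=2.
Step 12. [r6c3∈{6}] r6c3's peers cover all but 6 ⇒ r6c3=6.
Step 13. [r2c2∈{3}] r2c2 is down to just 3, so r2c2=3.
Step 14. [r6c2∈{1}] r6c2 is down to just 1 ⇒ r6c2=1.
Step 15. [r4c6∈{3}] r4c6 has the single candidate 3. So r4c6=3.
Step 16. [r1c2∈{2}] only 2 remains possible at r1c2. So r1c2=2.
Step 17. [r4c1∈{1}] r4c1 is down to just 1 ⇒ r4c1=1.
Step 18. [r2c5∈{1}] r2c5's peers cover all but 1. So r2c5=1.
Step 19. [r3c5∈{4}] nothing but 4 survives at r3c5. So r3c5=4.

Answer: 5 2 1 4 3 6 / 6 3 4 5 1 2 / 2 6 3 1 4 5 / 1 4 5 6 2 3 / 4 5 2 3 6 1 / 3 1 6 2 5 4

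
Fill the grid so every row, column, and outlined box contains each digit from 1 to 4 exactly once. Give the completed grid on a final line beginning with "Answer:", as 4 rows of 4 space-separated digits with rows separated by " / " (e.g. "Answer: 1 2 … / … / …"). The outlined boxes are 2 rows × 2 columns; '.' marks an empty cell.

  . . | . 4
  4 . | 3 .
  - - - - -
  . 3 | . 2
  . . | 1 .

Step 1. [r2c2∈{1,2}] in row 2, 2 fits only at r2c2, so r2c2=2.
Step 2. [r1c2∈{1}] only 1 remains possible at r1c2 ⇒ r1c2=1.
Step 3. [r2c4∈{1}] nothing but 1 survives at r2c4. So r2c4=1.
Step 4. [r4c2∈{4}] nothing but 4 survives at r4c2. So r4c2=4.
Step 5. [r3c1∈{1}] nothing but 1 survives at r3c1 ⇒ r3c1=1.
Step 6. [r1c3∈{2}] r1c3 has the single candidate 2. So r1c3=2.
Step 7. [r4c4∈{3}] nothing but 3 survives at r4c4, so r4c4=3.
Step 8. [r4c1∈{2}] nothing but 2 survives at r4c1. So r4c1=2.
Step 9. [r1c1∈{3}] r1c1 is down to just 3, so r1c1=3.
Step 10. [r3c3∈{4}] r3c3's peers cover all but 4. So r3c3=4.

Answer: 3 1 2 4 / 4 2 3 1 / 1 3 4 2 / 2 4 1 3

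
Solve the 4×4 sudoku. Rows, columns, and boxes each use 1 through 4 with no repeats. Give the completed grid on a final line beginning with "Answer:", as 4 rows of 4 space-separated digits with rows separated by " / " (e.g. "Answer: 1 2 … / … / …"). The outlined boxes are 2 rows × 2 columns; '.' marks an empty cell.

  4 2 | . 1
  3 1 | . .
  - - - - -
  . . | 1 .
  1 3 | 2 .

Step 1. [r4c4∈{4}] r4c4 has the single candidate 4 ⇒ r4c4=4.
Step 2. [r1c3∈{3}] nothing but 3 survives at r1c3, so r1c3=3.
Step 3. [r3c2∈{4}] r3c2 has the single candidate 4 ⇒ r3c2=4.
Step 4. [r3c1∈{2}] r3c1 is down to just 2, so r3c1=2.
Step 5. [r2c3∈{4}] r2c3 has the single candidate 4. So r2c3=4.
Step 6. [r3c4∈{3}] only 3 remains possible at r3c4, so r3c4=3.
Step 7. [r2c4∈{2}] only 2 remains possible at r2c4 ⇒ r2c4=2.

Answer: 4 2 3 1 / 3 1 4 2 / 2 4 1 3 / 1 3 2 4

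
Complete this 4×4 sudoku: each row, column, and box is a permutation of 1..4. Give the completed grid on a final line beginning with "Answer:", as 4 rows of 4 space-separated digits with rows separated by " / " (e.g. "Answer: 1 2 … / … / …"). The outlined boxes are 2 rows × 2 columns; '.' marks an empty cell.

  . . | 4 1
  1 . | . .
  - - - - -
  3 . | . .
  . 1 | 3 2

Step 1. [r3c2∈{2,4}] row 3 places 2 nowhere but r3c2 ⇒ r3c2=2.
Step 2. [r1c2∈{3}] r1c2's peers cover all but 3. So r1c2=3.
Step 3. [r2c2∈{4}] r2c2 has the single candidate 4. So r2c2=4.
Step 4. [r2c4∈{3}] nothing but 3 survives at r2c4 ⇒ r2c4=3.
Step 5. [r4c1∈{4}] nothing but 4 survives at r4c1, so r4c1=4.
Step 6. [r1c1∈{2}] r1c1 has the single candidate 2 ⇒ r1c1=2.
Step 7. [r2c3∈{2}] r2c3 is down to just 2. So r2c3=2.
Step 8. [r3c4∈{4}] only 4 remains possible at r3c4. So r3c4=4.
Step 9. [r3c3∈{1}] nothing but 1 survives at r3c3, so r3c3=1.

Answer: 2 3 4 1 / 1 4 2 3 / 3 2 1 4 / 4 1 3 2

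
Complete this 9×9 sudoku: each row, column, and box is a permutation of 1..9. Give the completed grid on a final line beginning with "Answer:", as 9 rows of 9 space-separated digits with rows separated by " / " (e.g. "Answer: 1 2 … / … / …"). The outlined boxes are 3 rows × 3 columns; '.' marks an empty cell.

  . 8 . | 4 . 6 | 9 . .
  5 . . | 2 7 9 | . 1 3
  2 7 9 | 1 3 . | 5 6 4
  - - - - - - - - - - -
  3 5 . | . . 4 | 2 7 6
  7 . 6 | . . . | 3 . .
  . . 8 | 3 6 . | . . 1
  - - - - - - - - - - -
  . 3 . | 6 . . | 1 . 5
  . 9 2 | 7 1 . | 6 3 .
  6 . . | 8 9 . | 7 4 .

Step 1. [r5c2∈{1,2,4}] across row 5, 4 lands solely at r5c2. So r5c2=4.
Step 2. [r7c6∈{2}] r7c6 has the single candidate 2. So r7c6=2.
Step 3. [r5c4∈{5,9}] 5 has one home in col 4: r5c4. So r5c4=5.
Step 4. [r5c9∈{8,9}] across col 9, 9 lands solely at r5c9 ⇒ r5c9=9.
Step 5. [r5c8∈{8}] r5c8 has the single candidate 8 ⇒ r5c8=8.
Step 6. [r8c1∈{4,8}] r8c1 is the only open cell in row 8 admitting 4. So r8c1=4.
Step 7. [r4c3∈{1}] r4c3 is down to just 1 ⇒ r4c3=1.
Step 8. [r9c6∈{3,5}] in row 9, 3 fits only at r9c6. So r9c6=3.
Step 9. [r1c8∈{2}] nothing but 2 survives at r1c8 ⇒ r1c8=2.
Step 10. [r7c1∈{8}] r7c1 is down to just 8 ⇒ r7c1=8.
Step 11. [r7c8∈{9}] only 9 remains possible at r7c8, so r7c8=9.
Step 12. [r4c4∈{9}] r4c4 has the single candidate 9 ⇒ r4c4=9.
Step 13. [r4c5∈{8}] nothing but 8 survives at r4c5 ⇒ r4c5=8.
Step 14. [r2c2∈{6}] r2c2 is down to just 6, so r2c2=6.
Step 15. [r9c2∈{1}] only 1 remains possible at r9c2 ⇒ r9c2=1.
Step 16. [r5c6∈{1}] only 1 remains possible at r5c6 ⇒ r5c6=1.
Step 17. [r5c5∈{2}] only 2 remains possible at r5c5, so r5c5=2.
Step 18. [r7c5∈{4}] nothing but 4 survives at r7c5, so r7c5=4.
Step 19. [r3c6∈{8}] only 8 remains possible at r3c6, so r3c6=8.
Step 20. [r2c3∈{4}] r2c3's peers cover all but 4. So r2c3=4.
Step 21. [r1c9∈{7}] r1c9 has the single candidate 7. So r1c9=7.
Step 22. [r6c8∈{5}] r6c8 has the single candidate 5, so r6c8=5.
Step 23. [r1c3∈{3}] nothing but 3 survives at r1c3. So r1c3=3.
Step 24. [r8c6∈{5}] r8c6's peers cover all but 5. So r8c6=5.
Step 25. [r1c1∈{1}] r1c1 is down to just 1. So r1c1=1.
Step 26. [r6c2∈{2}] nothing but 2 survives at r6c2. So r6c2=2.
Step 27. [r6c6∈{7}] r6c6's peers cover all but 7. So r6c6=7.
Step 28. [r2c7∈{8}] r2c7's peers cover all but 8. So r2c7=8.
Step 29. [r6c7∈{4}] nothing but 4 survives at r6c7. So r6c7=4.
Step 30. [r7c3∈{7}] nothing but 7 survives at r7c3, so r7c3=7.
Step 31. [r9c9∈{2}] only 2 remains possible at r9c9, so r9c9=2.
Step 32. [r6c1∈{9}] r6c1 has the single candidate 9, so r6c1=9.
Step 33. [r8c9∈{8}] only 8 remains possible at r8c9 ⇒ r8c9=8.
Step 34. [r9c3∈{5}] r9c3's peers cover all but 5. So r9c3=5.
Step 35. [r1c5∈{5}] only 5 remains possible at r1c5 ⇒ r1c5=5.

Answer: 1 8 3 4 5 6 9 2 7 / 5 6 4 2 7 9 8 1 3 / 2 7 9 1 3 8 5 6 4 / 3 5 1 9 8 4 2 7 6 / 7 4 6 5 2 1 3 8 9 / 9 2 8 3 6 7 4 5 1 / 8 3 7 6 4 2 1 9 5 / 4 9 2 7 1 5 6 3 8 / 6 1 5 8 9 3 7 4 2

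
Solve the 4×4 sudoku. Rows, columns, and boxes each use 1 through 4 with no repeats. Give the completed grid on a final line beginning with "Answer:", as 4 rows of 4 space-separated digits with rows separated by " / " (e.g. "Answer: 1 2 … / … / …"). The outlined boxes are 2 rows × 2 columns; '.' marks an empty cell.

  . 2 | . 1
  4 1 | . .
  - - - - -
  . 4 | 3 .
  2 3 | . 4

Step 1. [r2c3∈{2}] r2c3 has the single candidate 2, so r2c3=2.
Step 2. [r1c1∈{3}] r1c1's peers cover all but 3. So r1c1=3.
Step 3. [r3c1∈{1}] r3c1 has the single candidate 1. So r3c1=1.
Step 4. [r2c4∈{3}] r2c4 is down to just 3 ⇒ r2c4=3.
Step 5. [r3c4∈{2}] nothing but 2 survives at r3c4 ⇒ r3c4=2.
Step 6. [r4c3∈{1}] only 1 remains possible at r4c3. So r4c3=1.
Step 7. [r1c3∈{4}] only 4 remains possible at r1c3, so r1c3=4.

Answer: 3 2 4 1 / 4 1 2 3 / 1 4 3 2 / 2 3 1 4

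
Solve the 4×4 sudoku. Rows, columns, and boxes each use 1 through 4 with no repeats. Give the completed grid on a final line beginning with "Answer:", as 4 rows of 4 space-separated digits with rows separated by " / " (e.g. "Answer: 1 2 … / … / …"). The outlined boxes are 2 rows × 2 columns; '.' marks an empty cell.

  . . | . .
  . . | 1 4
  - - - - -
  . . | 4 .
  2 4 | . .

Step 1. [r2c1∈{3}] r2c1 has the single candidate 3, so r2c1=3.
Step 2. [r4c3∈{3}] r4c3 has the single candidate 3. So r4c3=3.
Step 3. [r3c1∈{1}] nothing but 1 survives at r3c1, so r3c1=1.
Step 4. [r1c3∈{2}] r1c3 is down to just 2 ⇒ r1c3=2.
Step 5. [r3c4∈{2}] only 2 remains possible at r3c4, so r3c4=2.
Step 6. [r1c2∈{1}] r1c2 has the single candidate 1. So r1c2=1.
Step 7. [r4c4∈{1}] r4c4 has the single candidate 1, so r4c4=1.
Step 8. [r1c4∈{3}] only 3 remains possible at r1c4, so r1c4=3.
Step 9. [r1c1∈{4}] r1c1's peers cover all but 4, so r1c1=4.
Step 10. [r3c2∈{3}] r3c2's peers cover all but 3 ⇒ r3c2=3.
Step 11. [r2c2∈{2}] r2c2's peers cover all but 2. So r2c2=2.

Answer: 4 1 2 3 / 3 2 1 4 / 1 3 4 2 / 2 4 3 1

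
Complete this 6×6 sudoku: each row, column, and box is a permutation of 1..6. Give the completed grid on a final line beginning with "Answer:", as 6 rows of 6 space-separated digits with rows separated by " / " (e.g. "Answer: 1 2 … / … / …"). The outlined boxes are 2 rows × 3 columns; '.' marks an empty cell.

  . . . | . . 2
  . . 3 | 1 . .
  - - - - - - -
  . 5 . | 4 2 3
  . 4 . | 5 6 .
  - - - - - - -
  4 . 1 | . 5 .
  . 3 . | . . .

Step 1. [r5c6∈{6}] r5c6 has the single candidate 6, so r5c6=6.
Step 2. [r1c4∈{3,6}] 6 has one home in col 4: r1c4. So r1c4=6.
Step 3. [r5c2∈{2}] nothing but 2 survives at r5c2. So r5c2=2.
Step 4. [r3c1∈{1,6}] row 3 places 1 nowhere but r3c1. So r3c1=1.
Step 5. [r1c1∈{5}] only 5 remains possible at r1c1. So r1c1=5.
Step 6. [r2c5∈{4}] only 4 remains possible at r2c5 ⇒ r2c5=4.
Step 7. [r2c1∈{2,6}] in row 2, 2 fits only at r2c1, so r2c1=2.
Step 8. [r6c3∈{5,6}] across row 6, 5 lands solely at r6c3 ⇒ r6c3=5.
Step 9. [r6c5∈{1}] only 1 remains possible at r6c5. So r6c5=1.
Step 10. [r3c3∈{6}] r3c3's peers cover all but 6 ⇒ r3c3=6.
Step 11. [r4c3∈{2}] nothing but 2 survives at r4c3, so r4c3=2.
Step 12. [r2c2∈{6}] nothing but 6 survives at r2c2. So r2c2=6.
Step 13. [r6c6∈{4}] only 4 remains possible at r6c6 ⇒ r6c6=4.
Step 14. [r4c6∈{1}] nothing but 1 survives at r4c6, so r4c6=1.
Step 15. [r1c2∈{1}] only 1 remains possible at r1c2, so r1c2=1.
Step 16. [r1c3∈{4}] only 4 remains possible at r1c3. So r1c3=4.
Step 17. [r5c4∈{3}] r5c4's peers cover all but 3, so r5c4=3.
Step 18. [r1c5∈{3}] r1c5 has the single candidate 3. So r1c5=3.
Step 19. [r6c1∈{6}] r6c1's peers cover all but 6 ⇒ r6c1=6.
Step 20. [r6c4∈{2}] only 2 remains possible at r6c4 ⇒ r6c4=2.
Step 21. [r4c1∈{3}] only 3 remains possible at r4c1, so r4c1=3.
Step 22. [r2c6∈{5}] nothing but 5 survives at r2c6, so r2c6=5.

Answer: 5 1 4 6 3 2 / 2 6 3 1 4 5 / 1 5 6 4 2 3 / 3 4 2 5 6 1 / 4 2 1 3 5 6 / 6 3 5 2 1 4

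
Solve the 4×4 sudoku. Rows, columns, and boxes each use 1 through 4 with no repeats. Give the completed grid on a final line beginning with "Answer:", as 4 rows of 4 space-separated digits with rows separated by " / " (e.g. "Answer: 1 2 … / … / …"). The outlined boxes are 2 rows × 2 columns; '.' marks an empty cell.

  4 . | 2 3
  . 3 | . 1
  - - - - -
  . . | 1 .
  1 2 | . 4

Step 1. [r4c3∈{3}] r4c3 has the single candidate 3, so r4c3=3.
Step 2. [r3c2∈{4}] r3c2 is down to just 4 ⇒ r3c2=4.
Step 3. [r2c3∈{4}] only 4 remains possible at r2c3 ⇒ r2c3=4.
Step 4. [r2c1∈{2}] r2c1 has the single candidate 2. So r2c1=2.
Step 5. [r3c4∈{2}] only 2 remains possible at r3c4, so r3c4=2.
Step 6. [r3c1∈{3}] nothing but 3 survives at r3c1. So r3c1=3.
Step 7. [r1c2∈{1}] r1c2 is down to just 1 ⇒ r1c2=1.

Answer: 4 1 2 3 / 2 3 4 1 / 3 4 1 2 / 1 2 3 4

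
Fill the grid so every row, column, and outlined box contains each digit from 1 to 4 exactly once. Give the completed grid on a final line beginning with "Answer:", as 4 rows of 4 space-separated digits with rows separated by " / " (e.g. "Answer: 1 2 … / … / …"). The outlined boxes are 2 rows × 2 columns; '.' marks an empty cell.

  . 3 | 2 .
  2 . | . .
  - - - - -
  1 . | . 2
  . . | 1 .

Step 1. [r3c2∈{4}] r3c2's peers cover all but 4 ⇒ r3c2=4.
Step 2. [r2c3∈{3,4}] col 3 places 4 nowhere but r2c3 ⇒ r2c3=4.
Step 3. [r2c4∈{1,3}] across row 2, 3 lands solely at r2c4. So r2c4=3.
Step 4. [r3c3∈{3}] r3c3's peers cover all but 3. So r3c3=3.
Step 5. [r4c1∈{3}] r4c1 is down to just 3, so r4c1=3.
Step 6. [r1c1∈{4}] nothing but 4 survives at r1c1 ⇒ r1c1=4.
Step 7. [r4c4∈{4}] r4c4's peers cover all but 4. So r4c4=4.
Step 8. [r2c2∈{1}] r2c2 is down to just 1 ⇒ r2c2=1.
Step 9. [r1c4∈{1}] r1c4's peers cover all but 1, so r1c4=1.
Step 10. [r4c2∈{2}] r4c2's peers cover all but 2 ⇒ r4c2=2.

Answer: 4 3 2 1 / 2 1 4 3 / 1 4 3 2 / 3 2 1 4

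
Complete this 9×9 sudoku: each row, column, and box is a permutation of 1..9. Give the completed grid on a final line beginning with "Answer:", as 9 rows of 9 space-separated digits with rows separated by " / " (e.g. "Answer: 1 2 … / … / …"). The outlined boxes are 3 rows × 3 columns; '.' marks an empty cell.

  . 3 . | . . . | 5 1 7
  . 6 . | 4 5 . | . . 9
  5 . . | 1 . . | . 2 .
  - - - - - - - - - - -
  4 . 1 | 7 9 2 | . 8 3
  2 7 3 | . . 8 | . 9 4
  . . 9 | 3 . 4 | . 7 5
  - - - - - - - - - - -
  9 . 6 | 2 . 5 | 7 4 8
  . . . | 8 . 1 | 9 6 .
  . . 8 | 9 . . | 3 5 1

Step 1. [r1c4∈{6}] only 6 remains possible at r1c4 ⇒ r1c4=6.
Step 2. [r9c1∈{7}] only 7 remains possible at r9c1. So r9c1=7.
Step 3. [r1c3∈{2,4}] in row 1, 4 fits only at r1c3 ⇒ r1c3=4.
Step 4. [r1c1∈{8}] r1c1 has the single candidate 8, so r1c1=8.
Step 5. [r8c5∈{3,4,7}] r8c5 is the only open cell in row 8 admitting 7, so r8c5=7.
Step 6. [r4c7∈{6}] r4c7 is down to just 6. So r4c7=6.
Step 7. [r9c2∈{2,4}] row 9 places 2 nowhere but r9c2, so r9c2=2.
Step 8. [r5c5∈{1,6}] across row 5, 6 lands solely at r5c5. So r5c5=6.
Step 9. [r3c3∈{7}] r3c3 is down to just 7, so r3c3=7.
Step 10. [r3c5∈{3,8}] col 5 places 8 nowhere but r3c5. So r3c5=8.
Step 11. [r3c6∈{3,9}] 3 has one home in row 3: r3c6 ⇒ r3c6=3.
Step 12. [r8c2∈{4,5}] 4 has one home in row 8: r8c2, so r8c2=4.
Step 13. [r6c7∈{1,2}] across row 6, 2 lands solely at r6c7 ⇒ r6c7=2.
Step 14. [r3c7∈{4}] nothing but 4 survives at r3c7 ⇒ r3c7=4.
Step 15. [r7c2∈{1}] r7c2's peers cover all but 1, so r7c2=1.
Step 16. [r9c5∈{4}] r9c5 is down to just 4. So r9c5=4.
Step 17. [r3c2∈{9}] nothing but 9 survives at r3c2 ⇒ r3c2=9.
Step 18. [r6c2∈{8}] only 8 remains possible at r6c2 ⇒ r6c2=8.
Step 19. [r5c7∈{1}] r5c7's peers cover all but 1. So r5c7=1.
Step 20. [r2c8∈{3}] r2c8 is down to just 3. So r2c8=3.
Step 21. [r2c7∈{8}] only 8 remains possible at r2c7 ⇒ r2c7=8.
Step 22. [r3c9∈{6}] r3c9 has the single candidate 6, so r3c9=6.
Step 23. [r1c5∈{2}] only 2 remains possible at r1c5, so r1c5=2.
Step 24. [r4c2∈{5}] r4c2's peers cover all but 5 ⇒ r4c2=5.
Step 25. [r2c1∈{1}] only 1 remains possible at r2c1. So r2c1=1.
Step 26. [r6c1∈{6}] nothing but 6 survives at r6c1, so r6c1=6.
Step 27. [r2c3∈{2}] nothing but 2 survives at r2c3, so r2c3=2.
Step 28. [r2c6∈{7}] r2c6 is down to just 7. So r2c6=7.
Step 29. [r9c6∈{6}] r9c6 is down to just 6 ⇒ r9c6=6.
Step 30. [r1c6∈{9}] only 9 remains possible at r1c6. So r1c6=9.
Step 31. [r8c3∈{5}] r8c3 is down to just 5 ⇒ r8c3=5.
Step 32. [r6c5∈{1}] nothing but 1 survives at r6c5 ⇒ r6c5=1.
Step 33. [r7c5∈{3}] only 3 remains possible at r7c5, so r7c5=3.
Step 34. [r8c1∈{3}] nothing but 3 survives at r8c1, so r8c1=3.
Step 35. [r5c4∈{5}] only 5 remains possible at r5c4, so r5c4=5.
Step 36. [r8c9∈{2}] only 2 remains possible at r8c9 ⇒ r8c9=2.

Answer: 8 3 4 6 2 9 5 1 7 / 1 6 2 4 5 7 8 3 9 / 5 9 7 1 8 3 4 2 6 / 4 5 1 7 9 2 6 8 3 / 2 7 3 5 6 8 1 9 4 / 6 8 9 3 1 4 2 7 5 / 9 1 6 2 3 5 7 4 8 / 3 4 5 8 7 1 9 6 2 / 7 2 8 9 4 6 3 5 1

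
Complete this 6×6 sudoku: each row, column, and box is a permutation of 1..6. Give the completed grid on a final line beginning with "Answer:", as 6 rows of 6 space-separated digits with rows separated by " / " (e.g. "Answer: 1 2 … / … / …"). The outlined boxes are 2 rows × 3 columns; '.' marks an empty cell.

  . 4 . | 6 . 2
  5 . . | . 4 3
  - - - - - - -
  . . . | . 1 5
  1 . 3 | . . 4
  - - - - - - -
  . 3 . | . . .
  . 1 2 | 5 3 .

Step 1. [r3c1∈{2,4,6}] in col 1, 2 fits only at r3c1 ⇒ r3c1=2.
Step 2. [r5c4∈{1,2,4}] 4 has one home in col 4: r5c4. So r5c4=4.
Step 3. [r5c1∈{6}] only 6 remains possible at r5c1, so r5c1=6.
Step 4. [r3c2∈{6}] r3c2 has the single candidate 6, so r3c2=6.
Step 5. [r4c4∈{2}] r4c4 has the single candidate 2. So r4c4=2.
Step 6. [r2c4∈{1}] r2c4 has the single candidate 1 ⇒ r2c4=1.
Step 7. [r2c2∈{2}] only 2 remains possible at r2c2, so r2c2=2.
Step 8. [r1c1∈{3}] r1c1 has the single candidate 3, so r1c1=3.
Step 9. [r5c3∈{5}] nothing but 5 survives at r5c3. So r5c3=5.
Step 10. [r3c4∈{3}] r3c4 is down to just 3. So r3c4=3.
Step 11. [r4c2∈{5}] nothing but 5 survives at r4c2, so r4c2=5.
Step 12. [r5c6∈{1}] r5c6's peers cover all but 1 ⇒ r5c6=1.
Step 13. [r6c1∈{4}] nothing but 4 survives at r6c1 ⇒ r6c1=4.
Step 14. [r2c3∈{6}] only 6 remains possible at r2c3. So r2c3=6.
Step 15. [r3c3∈{4}] r3c3 has the single candidate 4. So r3c3=4.
Step 16. [r1c3∈{1}] r1c3's peers cover all but 1, so r1c3=1.
Step 17. [r5c5∈{2}] r5c5 has the single candidate 2 ⇒ r5c5=2.
Step 18. [r1c5∈{5}] r1c5 is down to just 5, so r1c5=5.
Step 19. [r4c5∈{6}] only 6 remains possible at r4c5 ⇒ r4c5=6.
Step 20. [r6c6∈{6}] nothing but 6 survives at r6c6, so r6c6=6.

Answer: 3 4 1 6 5 2 / 5 2 6 1 4 3 / 2 6 4 3 1 5 / 1 5 3 2 6 4 / 6 3 5 4 2 1 / 4 1 2 5 3 6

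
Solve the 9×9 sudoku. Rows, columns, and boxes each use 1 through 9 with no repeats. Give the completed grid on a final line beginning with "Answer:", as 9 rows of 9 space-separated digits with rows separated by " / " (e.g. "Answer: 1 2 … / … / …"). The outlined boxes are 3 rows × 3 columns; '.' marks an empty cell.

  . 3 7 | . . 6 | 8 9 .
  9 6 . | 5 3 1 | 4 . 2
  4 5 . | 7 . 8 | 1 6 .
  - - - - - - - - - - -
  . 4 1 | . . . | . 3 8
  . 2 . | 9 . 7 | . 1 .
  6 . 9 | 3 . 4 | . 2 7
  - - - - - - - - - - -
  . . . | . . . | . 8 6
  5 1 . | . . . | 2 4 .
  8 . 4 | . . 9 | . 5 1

Step 1. [r5c3∈{3,5,8}] r5c3 is the only open cell in col 3 admitting 5. So r5c3=5.
Step 2. [r8c5∈{6,7,8}] r8c5 is the only open cell in row 8 admitting 7, so r8c5=7.
Step 3. [r4c7∈{5,6,9}] across row 4, 9 lands solely at r4c7 ⇒ r4c7=9.
Step 4. [r3c3∈{2}] r3c3 is down to just 2. So r3c3=2.
Step 5. [r7c1∈{2,3,7}] across col 1, 2 lands solely at r7c1 ⇒ r7c1=2.
Step 6. [r8c6∈{3}] r8c6 has the single candidate 3, so r8c6=3.
Step 7. [r6c5∈{1,5,8}] r6c5 is the only open cell in row 6 admitting 1 ⇒ r6c5=1.
Step 8. [r4c6∈{2,5}] r4c6 is the only open cell in col 6 admitting 2. So r4c6=2.
Step 9. [r4c4∈{6}] only 6 remains possible at r4c4. So r4c4=6.
Step 10. [r9c2∈{7}] nothing but 7 survives at r9c2 ⇒ r9c2=7.
Step 11. [r9c4∈{2}] r9c4's peers cover all but 2, so r9c4=2.
Step 12. [r1c4∈{4}] only 4 remains possible at r1c4 ⇒ r1c4=4.
Step 13. [r7c7∈{3,7}] across row 7, 7 lands solely at r7c7 ⇒ r7c7=7.
Step 14. [r7c5∈{4,5}] across row 7, 4 lands solely at r7c5 ⇒ r7c5=4.
Step 15. [r7c4∈{1}] r7c4's peers cover all but 1. So r7c4=1.
Step 16. [r5c9∈{4}] nothing but 4 survives at r5c9. So r5c9=4.
Step 17. [r8c9∈{9}] r8c9's peers cover all but 9 ⇒ r8c9=9.
Step 18. [r8c4∈{8}] r8c4 is down to just 8 ⇒ r8c4=8.
Step 19. [r5c5∈{8}] only 8 remains possible at r5c5, so r5c5=8.
Step 20. [r2c8∈{7}] nothing but 7 survives at r2c8, so r2c8=7.
Step 21. [r6c7∈{5}] r6c7 has the single candidate 5. So r6c7=5.
Step 22. [r4c1∈{7}] nothing but 7 survives at r4c1, so r4c1=7.
Step 23. [r1c9∈{5}] r1c9's peers cover all but 5, so r1c9=5.
Step 24. [r9c7∈{3}] nothing but 3 survives at r9c7 ⇒ r9c7=3.
Step 25. [r6c2∈{8}] r6c2 has the single candidate 8, so r6c2=8.
Step 26. [r7c6∈{5}] r7c6's peers cover all but 5 ⇒ r7c6=5.
Step 27. [r3c9∈{3}] r3c9 has the single candidate 3, so r3c9=3.
Step 28. [r2c3∈{8}] r2c3 is down to just 8, so r2c3=8.
Step 29. [r1c1∈{1}] only 1 remains possible at r1c1 ⇒ r1c1=1.
Step 30. [r5c7∈{6}] only 6 remains possible at r5c7, so r5c7=6.
Step 31. [r7c2∈{9}] only 9 remains possible at r7c2. So r7c2=9.
Step 32. [r3c5∈{9}] only 9 remains possible at r3c5 ⇒ r3c5=9.
Step 33. [r9c5∈{6}] nothing but 6 survives at r9c5, so r9c5=6.
Step 34. [r4c5∈{5}] r4c5 is down to just 5 ⇒ r4c5=5.
Step 35. [r7c3∈{3}] only 3 remains possible at r7c3, so r7c3=3.
Step 36. [r8c3∈{6}] nothing but 6 survives at r8c3, so r8c3=6.
Step 37. [r5c1∈{3}] only 3 remains possible at r5c1. So r5c1=3.
Step 38. [r1c5∈{2}] only 2 remains possible at r1c5, so r1c5=2.

Answer: 1 3 7 4 2 6 8 9 5 / 9 6 8 5 3 1 4 7 2 / 4 5 2 7 9 8 1 6 3 / 7 4 1 6 5 2 9 3 8 / 3 2 5 9 8 7 6 1 4 / 6 8 9 3 1 4 5 2 7 / 2 9 3 1 4 5 7 8 6 / 5 1 6 8 7 3 2 4 9 / 8 7 4 2 6 9 3 5 1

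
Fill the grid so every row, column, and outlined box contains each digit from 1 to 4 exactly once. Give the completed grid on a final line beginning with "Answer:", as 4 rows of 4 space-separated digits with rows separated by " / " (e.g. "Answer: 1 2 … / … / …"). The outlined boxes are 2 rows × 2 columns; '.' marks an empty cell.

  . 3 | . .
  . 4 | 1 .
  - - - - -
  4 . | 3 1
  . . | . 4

Step 1. [r1c4∈{2}] r1c4 has the single candidate 2. So r1c4=2.
Step 2. [r4c2∈{1,2}] 1 has one home in col 2: r4c2 ⇒ r4c2=1.
Step 3. [r2c1∈{2}] nothing but 2 survives at r2c1 ⇒ r2c1=2.
Step 4. [r4c3∈{2}] r4c3 has the single candidate 2, so r4c3=2.
Step 5. [r1c3∈{4}] only 4 remains possible at r1c3. So r1c3=4.
Step 6. [r4c1∈{3}] only 3 remains possible at r4c1, so r4c1=3.
Step 7. [r2c4∈{3}] nothing but 3 survives at r2c4. So r2c4=3.
Step 8. [r1c1∈{1}] nothing but 1 survives at r1c1 ⇒ r1c1=1.
Step 9. [r3c2∈{2}] r3c2 is down to just 2, so r3c2=2.

Answer: 1 3 4 2 / 2 4 1 3 / 4 2 3 1 / 3 1 2 4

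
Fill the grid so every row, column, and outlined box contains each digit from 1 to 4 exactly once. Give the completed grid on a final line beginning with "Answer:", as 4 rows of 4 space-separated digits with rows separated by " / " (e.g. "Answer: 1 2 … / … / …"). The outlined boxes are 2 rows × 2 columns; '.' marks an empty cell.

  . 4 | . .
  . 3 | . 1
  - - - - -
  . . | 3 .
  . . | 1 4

Step 1. [r2c1∈{2}] r2c1's peers cover all but 2 ⇒ r2c1=2.
Step 2. [r3c4∈{2}] r3c4 has the single candidate 2 ⇒ r3c4=2.
Step 3. [r3c2∈{1}] r3c2 has the single candidate 1. So r3c2=1.
Step 4. [r4c1∈{3}] r4c1's peers cover all but 3, so r4c1=3.
Step 5. [r1c3∈{2}] r1c3 has the single candidate 2 ⇒ r1c3=2.
Step 6. [r3c1∈{4}] only 4 remains possible at r3c1. So r3c1=4.
Step 7. [r1c1∈{1}] r1c1's peers cover all but 1, so r1c1=1.
Step 8. [r4c2∈{2}] nothing but 2 survives at r4c2, so r4c2=2.
Step 9. [r1c4∈{3}] r1c4 is down to just 3 ⇒ r1c4=3.
Step 10. [r2c3∈{4}] r2c3 is down to just 4. So r2c3=4.

Answer: 1 4 2 3 / 2 3 4 1 / 4 1 3 2 / 3 2 1 4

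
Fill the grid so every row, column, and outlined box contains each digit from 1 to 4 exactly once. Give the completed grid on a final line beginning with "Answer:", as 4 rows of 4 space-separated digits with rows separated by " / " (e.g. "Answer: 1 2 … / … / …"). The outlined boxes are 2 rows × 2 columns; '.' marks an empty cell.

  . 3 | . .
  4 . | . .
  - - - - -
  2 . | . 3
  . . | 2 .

Step 1. [r1c1∈{1}] r1c1 has the single candidate 1. So r1c1=1.
Step 2. [r1c4∈{2,4}] row 1 places 2 nowhere but r1c4. So r1c4=2.
Step 3. [r4c4∈{1,4}] across col 4, 4 lands solely at r4c4 ⇒ r4c4=4.
Step 4. [r3c3∈{1}] only 1 remains possible at r3c3, so r3c3=1.
Step 5. [r4c2∈{1}] r4c2's peers cover all but 1. So r4c2=1.
Step 6. [r1c3∈{4}] only 4 remains possible at r1c3 ⇒ r1c3=4.
Step 7. [r2c2∈{2}] r2c2 has the single candidate 2. So r2c2=2.
Step 8. [r4c1∈{3}] only 3 remains possible at r4c1, so r4c1=3.
Step 9. [r2c3∈{3}] only 3 remains possible at r2c3. So r2c3=3.
Step 10. [r3c2∈{4}] only 4 remains possible at r3c2. So r3c2=4.
Step 11. [r2c4∈{1}] only 1 remains possible at r2c4 ⇒ r2c4=1.

Answer: 1 3 4 2 / 4 2 3 1 / 2 4 1 3 / 3 1 2 4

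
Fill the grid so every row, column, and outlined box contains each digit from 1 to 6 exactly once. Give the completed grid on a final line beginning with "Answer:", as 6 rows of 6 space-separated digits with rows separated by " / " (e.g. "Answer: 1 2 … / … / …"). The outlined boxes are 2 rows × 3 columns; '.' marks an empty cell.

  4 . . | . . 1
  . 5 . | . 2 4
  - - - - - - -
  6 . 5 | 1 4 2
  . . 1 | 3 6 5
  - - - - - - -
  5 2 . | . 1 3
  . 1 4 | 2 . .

Step 1. [r1c2∈{3,6}] 6 has one home in col 2: r1c2. So r1c2=6.
Step 2. [r1c5∈{3,5}] col 5 places 3 nowhere but r1c5 ⇒ r1c5=3.
Step 3. [r5c4∈{4,6}] r5c4 is the only open cell in row 5 admitting 4, so r5c4=4.
Step 4. [r2c1∈{1,3}] across row 2, 1 lands solely at r2c1, so r2c1=1.
Step 5. [r6c5∈{5}] only 5 remains possible at r6c5. So r6c5=5.
Step 6. [r1c4∈{5}] only 5 remains possible at r1c4. So r1c4=5.
Step 7. [r6c1∈{3}] r6c1's peers cover all but 3 ⇒ r6c1=3.
Step 8. [r2c4∈{6}] only 6 remains possible at r2c4. So r2c4=6.
Step 9. [r4c2∈{4}] r4c2's peers cover all but 4, so r4c2=4.
Step 10. [r5c3∈{6}] nothing but 6 survives at r5c3 ⇒ r5c3=6.
Step 11. [r3c2∈{3}] r3c2's peers cover all but 3, so r3c2=3.
Step 12. [r6c6∈{6}] r6c6 is down to just 6, so r6c6=6.
Step 13. [r4c1∈{2}] r4c1 is down to just 2. So r4c1=2.
Step 14. [r2c3∈{3}] r2c3 is down to just 3, so r2c3=3.
Step 15. [r1c3∈{2}] r1c3 has the single candidate 2, so r1c3=2.

Answer: 4 6 2 5 3 1 / 1 5 3 6 2 4 / 6 3 5 1 4 2 / 2 4 1 3 6 5 / 5 2 6 4 1 3 / 3 1 4 2 5 6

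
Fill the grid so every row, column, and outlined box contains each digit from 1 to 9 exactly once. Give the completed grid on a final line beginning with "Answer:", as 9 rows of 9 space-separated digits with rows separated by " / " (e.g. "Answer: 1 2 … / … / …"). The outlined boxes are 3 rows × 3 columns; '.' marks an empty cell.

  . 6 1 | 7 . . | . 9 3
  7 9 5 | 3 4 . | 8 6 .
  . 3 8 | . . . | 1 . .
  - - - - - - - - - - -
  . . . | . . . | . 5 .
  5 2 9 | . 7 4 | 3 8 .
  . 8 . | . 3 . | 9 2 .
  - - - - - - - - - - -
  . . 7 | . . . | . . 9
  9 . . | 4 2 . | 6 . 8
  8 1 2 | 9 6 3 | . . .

Step 1. [r6c9∈{1,4,6,7}] r6c9 is the only open cell in row 6 admitting 7. So r6c9=7.
Step 2. [r4c7∈{4}] only 4 remains possible at r4c7, so r4c7=4.
Step 3. [r2c6∈{1,2}] across row 2, 1 lands solely at r2c6, so r2c6=1.
Step 4. [r7c1∈{3,4,6}] r7c1 is the only open cell in row 7 admitting 6 ⇒ r7c1=6.
Step 5. [r3c8∈{4,7}] r3c8 is the only open cell in row 3 admitting 7 ⇒ r3c8=7.
Step 6. [r3c9∈{2,4,5}] 4 has one home in box 3: r3c9 ⇒ r3c9=4.
Step 7. [r1c7∈{2,5}] box 3 places 5 nowhere but r1c7 ⇒ r1c7=5.
Step 8. [r3c1∈{2}] only 2 remains possible at r3c1, so r3c1=2.
Step 9. [r4c4∈{1,2,6,8}] in col 4, 2 fits only at r4c4, so r4c4=2.
Step 10. [r7c4∈{1,5,8}] in col 4, 8 fits only at r7c4 ⇒ r7c4=8.
Step 11. [r7c6∈{5}] only 5 remains possible at r7c6, so r7c6=5.
Step 12. [r6c6∈{6}] nothing but 6 survives at r6c6 ⇒ r6c6=6.
Step 13. [r7c8∈{1,3,4}] in row 7, 3 fits only at r7c8 ⇒ r7c8=3.
Step 14. [r5c4∈{1}] r5c4 is down to just 1, so r5c4=1.
Step 15. [r6c1∈{1,4}] row 6 places 1 nowhere but r6c1. So r6c1=1.
Step 16. [r1c5∈{8}] nothing but 8 survives at r1c5, so r1c5=8.
Step 17. [r3c6∈{9}] r3c6 has the single candidate 9, so r3c6=9.
Step 18. [r4c3∈{3,6}] 6 has one home in col 3: r4c3, so r4c3=6.
Step 19. [r6c4∈{5}] only 5 remains possible at r6c4 ⇒ r6c4=5.
Step 20. [r8c6∈{7}] r8c6 is down to just 7. So r8c6=7.
Step 21. [r4c1∈{3}] r4c1 is down to just 3. So r4c1=3.
Step 22. [r7c5∈{1}] only 1 remains possible at r7c5, so r7c5=1.
Step 23. [r8c2∈{5}] nothing but 5 survives at r8c2, so r8c2=5.
Step 24. [r8c8∈{1}] r8c8's peers cover all but 1, so r8c8=1.
Step 25. [r7c7∈{2}] only 2 remains possible at r7c7. So r7c7=2.
Step 26. [r1c1∈{4}] only 4 remains possible at r1c1, so r1c1=4.
Step 27. [r5c9∈{6}] r5c9 has the single candidate 6. So r5c9=6.
Step 28. [r4c5∈{9}] nothing but 9 survives at r4c5. So r4c5=9.
Step 29. [r1c6∈{2}] r1c6 is down to just 2. So r1c6=2.
Step 30. [r7c2∈{4}] r7c2 is down to just 4. So r7c2=4.
Step 31. [r8c3∈{3}] nothing but 3 survives at r8c3, so r8c3=3.
Step 32. [r4c6∈{8}] nothing but 8 survives at r4c6, so r4c6=8.
Step 33. [r9c7∈{7}] nothing but 7 survives at r9c7. So r9c7=7.
Step 34. [r9c8∈{4}] r9c8 has the single candidate 4. So r9c8=4.
Step 35. [r6c3∈{4}] only 4 remains possible at r6c3 ⇒ r6c3=4.
Step 36. [r2c9∈{2}] only 2 remains possible at r2c9. So r2c9=2.
Step 37. [r4c2∈{7}] only 7 remains possible at r4c2 ⇒ r4c2=7.
Step 38. [r4c9∈{1}] r4c9's peers cover all but 1, so r4c9=1.
Step 39. [r3c4∈{6}] r3c4 is down to just 6. So r3c4=6.
Step 40. [r9c9∈{5}] r9c9 has the single candidate 5, so r9c9=5.
Step 41. [r3c5∈{5}] r3c5 has the single candidate 5, so r3c5=5.

Answer: 4 6 1 7 8 2 5 9 3 / 7 9 5 3 4 1 8 6 2 / 2 3 8 6 5 9 1 7 4 / 3 7 6 2 9 8 4 5 1 / 5 2 9 1 7 4 3 8 6 / 1 8 4 5 3 6 9 2 7 / 6 4 7 8 1 5 2 3 9 / 9 5 3 4 2 7 6 1 8 / 8 1 2 9 6 3 7 4 5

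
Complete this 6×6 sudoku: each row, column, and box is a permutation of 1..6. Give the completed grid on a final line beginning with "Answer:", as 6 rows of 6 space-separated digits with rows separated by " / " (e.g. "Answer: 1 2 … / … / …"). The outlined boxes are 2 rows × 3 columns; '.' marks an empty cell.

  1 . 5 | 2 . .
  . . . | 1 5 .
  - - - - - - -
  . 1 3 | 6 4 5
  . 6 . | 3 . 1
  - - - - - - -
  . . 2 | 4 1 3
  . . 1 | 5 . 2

Step 1. [r2c3∈{4,6}] in col 3, 6 fits only at r2c3, so r2c3=6.
Step 2. [r2c6∈{4}] only 4 remains possible at r2c6 ⇒ r2c6=4.
Step 3. [r4c1∈{2,4,5}] r4c1 is the only open cell in row 4 admitting 5 ⇒ r4c1=5.
Step 4. [r6c1∈{3,4,6}] col 1 places 4 nowhere but r6c1. So r6c1=4.
Step 5. [r2c1∈{2,3}] 3 has one home in col 1: r2c1 ⇒ r2c1=3.
Step 6. [r1c6∈{6}] r1c6 is down to just 6, so r1c6=6.
Step 7. [r4c5∈{2}] only 2 remains possible at r4c5 ⇒ r4c5=2.
Step 8. [r1c2∈{4}] r1c2 is down to just 4, so r1c2=4.
Step 9. [r5c1∈{6}] nothing but 6 survives at r5c1, so r5c1=6.
Step 10. [r4c3∈{4}] only 4 remains possible at r4c3, so r4c3=4.
Step 11. [r2c2∈{2}] r2c2 has the single candidate 2. So r2c2=2.
Step 12. [r6c2∈{3}] r6c2's peers cover all but 3, so r6c2=3.
Step 13. [r1c5∈{3}] r1c5 has the single candidate 3 ⇒ r1c5=3.
Step 14. [r6c5∈{6}] nothing but 6 survives at r6c5 ⇒ r6c5=6.
Step 15. [r3c1∈{2}] r3c1's peers cover all but 2. So r3c1=2.
Step 16. [r5c2∈{5}] r5c2 is down to just 5 ⇒ r5c2=5.

Answer: 1 4 5 2 3 6 / 3 2 6 1 5 4 / 2 1 3 6 4 5 / 5 6 4 3 2 1 / 6 5 2 4 1 3 / 4 3 1 5 6 2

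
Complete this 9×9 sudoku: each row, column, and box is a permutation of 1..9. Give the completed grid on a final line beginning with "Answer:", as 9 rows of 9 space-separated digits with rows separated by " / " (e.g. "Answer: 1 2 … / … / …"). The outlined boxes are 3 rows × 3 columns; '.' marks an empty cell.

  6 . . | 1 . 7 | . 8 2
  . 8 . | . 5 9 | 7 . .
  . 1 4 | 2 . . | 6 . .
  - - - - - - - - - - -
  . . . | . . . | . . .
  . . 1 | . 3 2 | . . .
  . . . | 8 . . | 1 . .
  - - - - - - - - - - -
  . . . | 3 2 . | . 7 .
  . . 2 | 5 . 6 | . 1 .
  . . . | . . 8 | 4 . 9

Step 1. [r2c3∈{3}] r2c3's peers cover all but 3, so r2c3=3.
Step 2. [r4c7∈{2,3,5,8,9}] 2 has one home in col 7: r4c7. So r4c7=2.
Step 3. [r3c1∈{5,7,9}] in row 3, 7 fits only at r3c1, so r3c1=7.
Step 4. [r6c2∈{2,3,4,5,6,7,9}] r6c2 is the only open cell in col 2 admitting 2. So r6c2=2.
Step 5. [r9c4∈{7}] nothing but 7 survives at r9c4 ⇒ r9c4=7.
Step 6. [r3c8∈{3,5,9}] row 3 places 9 nowhere but r3c8, so r3c8=9.
Step 7. [r3c9∈{3,5}] across row 3, 5 lands solely at r3c9. So r3c9=5.
Step 8. [r5c7∈{5,8,9}] in col 7, 9 fits only at r5c7 ⇒ r5c7=9.
Step 9. [r4c4∈{4,6,9}] 9 has one home in col 4: r4c4, so r4c4=9.
Step 10. [r7c7∈{5,8}] across col 7, 5 lands solely at r7c7, so r7c7=5.
Step 11. [r2c8∈{4}] only 4 remains possible at r2c8. So r2c8=4.
Step 12. [r5c4∈{4,6}] across col 4, 4 lands solely at r5c4 ⇒ r5c4=4.
Step 13. [r8c2∈{3,4,7,9}] across row 8, 7 lands solely at r8c2 ⇒ r8c2=7.
Step 14. [r7c6∈{1,4}] col 6 places 4 nowhere but r7c6. So r7c6=4.
Step 15. [r4c2∈{3,4,5,6}] in col 2, 4 fits only at r4c2 ⇒ r4c2=4.
Step 16. [r9c2∈{3,5,6}] col 2 places 3 nowhere but r9c2, so r9c2=3.
Step 17. [r6c6∈{5}] r6c6 is down to just 5 ⇒ r6c6=5.
Step 18. [r5c9∈{6,7,8}] across row 5, 7 lands solely at r5c9. So r5c9=7.
Step 19. [r4c9∈{3,6,8}] across box 6, 8 lands solely at r4c9, so r4c9=8.
Step 20. [r7c3∈{6,8,9}] across col 3, 8 lands solely at r7c3. So r7c3=8.
Step 21. [r7c9∈{6}] r7c9 has the single candidate 6 ⇒ r7c9=6.
Step 22. [r5c2∈{5,6}] across col 2, 6 lands solely at r5c2, so r5c2=6.
Step 23. [r7c2∈{9}] only 9 remains possible at r7c2. So r7c2=9.
Step 24. [r8c9∈{3}] r8c9 is down to just 3 ⇒ r8c9=3.
Step 25. [r6c1∈{3,9}] across col 1, 9 lands solely at r6c1. So r6c1=9.
Step 26. [r5c8∈{5}] r5c8 has the single candidate 5, so r5c8=5.
Step 27. [r6c3∈{7}] r6c3's peers cover all but 7 ⇒ r6c3=7.
Step 28. [r4c3∈{5}] only 5 remains possible at r4c3 ⇒ r4c3=5.
Step 29. [r6c8∈{3,6}] r6c8 is the only open cell in row 6 admitting 3 ⇒ r6c8=3.
Step 30. [r9c5∈{1}] r9c5 is down to just 1 ⇒ r9c5=1.
Step 31. [r6c5∈{6}] r6c5 is down to just 6. So r6c5=6.
Step 32. [r4c5∈{7}] r4c5's peers cover all but 7 ⇒ r4c5=7.
Step 33. [r1c2∈{5}] r1c2 has the single candidate 5 ⇒ r1c2=5.
Step 34. [r8c1∈{4}] r8c1 is down to just 4 ⇒ r8c1=4.
Step 35. [r9c8∈{2}] r9c8 is down to just 2, so r9c8=2.
Step 36. [r7c1∈{1}] only 1 remains possible at r7c1, so r7c1=1.
Step 37. [r4c6∈{1}] r4c6's peers cover all but 1 ⇒ r4c6=1.
Step 38. [r4c1∈{3}] nothing but 3 survives at r4c1, so r4c1=3.
Step 39. [r9c1∈{5}] nothing but 5 survives at r9c1, so r9c1=5.
Step 40. [r9c3∈{6}] r9c3's peers cover all but 6, so r9c3=6.
Step 41. [r4c8∈{6}] nothing but 6 survives at r4c8 ⇒ r4c8=6.
Step 42. [r5c1∈{8}] r5c1 has the single candidate 8 ⇒ r5c1=8.
Step 43. [r8c5∈{9}] r8c5 is down to just 9, so r8c5=9.
Step 44. [r8c7∈{8}] nothing but 8 survives at r8c7 ⇒ r8c7=8.
Step 45. [r2c9∈{1}] nothing but 1 survives at r2c9, so r2c9=1.
Step 46. [r6c9∈{4}] nothing but 4 survives at r6c9 ⇒ r6c9=4.
Step 47. [r3c5∈{8}] r3c5 is down to just 8 ⇒ r3c5=8.
Step 48. [r1c5∈{4}] nothing but 4 survives at r1c5. So r1c5=4.
Step 49. [r2c1∈{2}] r2c1's peers cover all but 2, so r2c1=2.
Step 50. [r3c6∈{3}] only 3 remains possible at r3c6. So r3c6=3.
Step 51. [r1c3∈{9}] only 9 remains possible at r1c3. So r1c3=9.
Step 52. [r2c4∈{6}] r2c4 has the single candidate 6. So r2c4=6.
Step 53. [r1c7∈{3}] only 3 remains possible at r1c7 ⇒ r1c7=3.

Answer: 6 5 9 1 4 7 3 8 2 / 2 8 3 6 5 9 7 4 1 / 7 1 4 2 8 3 6 9 5 / 3 4 5 9 7 1 2 6 8 / 8 6 1 4 3 2 9 5 7 / 9 2 7 8 6 5 1 3 4 / 1 9 8 3 2 4 5 7 6 / 4 7 2 5 9 6 8 1 3 / 5 3 6 7 1 8 4 2 9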